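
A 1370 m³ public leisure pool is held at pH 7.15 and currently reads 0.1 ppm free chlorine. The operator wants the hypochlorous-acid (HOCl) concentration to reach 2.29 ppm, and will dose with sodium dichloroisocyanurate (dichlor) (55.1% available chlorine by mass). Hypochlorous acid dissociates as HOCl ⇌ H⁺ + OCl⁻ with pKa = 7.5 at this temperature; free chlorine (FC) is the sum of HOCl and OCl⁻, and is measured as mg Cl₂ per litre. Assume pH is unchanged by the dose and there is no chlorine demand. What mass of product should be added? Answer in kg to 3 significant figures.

Volume: 1370 m³ = 1,370,000 L.
[OCl⁻]/[HOCl] = 10^(pH − pKa) = 10^(7.15 − 7.5) = 0.4467; fraction as HOCl = 1/(1 + 0.4467) = 0.6912.
Free chlorine required for 2.29 ppm HOCl: 2.29 / 0.6912 = 3.313 ppm.
FC to add: 3.313 − 0.1 = 3.213 mg/L as Cl₂.
Cl₂ equivalent: 3.213 mg/L × 1,370,000 L = 4402 g.
Product at 55.1% available Cl: 4402 / 0.551 = 7989 g.

7.99 kg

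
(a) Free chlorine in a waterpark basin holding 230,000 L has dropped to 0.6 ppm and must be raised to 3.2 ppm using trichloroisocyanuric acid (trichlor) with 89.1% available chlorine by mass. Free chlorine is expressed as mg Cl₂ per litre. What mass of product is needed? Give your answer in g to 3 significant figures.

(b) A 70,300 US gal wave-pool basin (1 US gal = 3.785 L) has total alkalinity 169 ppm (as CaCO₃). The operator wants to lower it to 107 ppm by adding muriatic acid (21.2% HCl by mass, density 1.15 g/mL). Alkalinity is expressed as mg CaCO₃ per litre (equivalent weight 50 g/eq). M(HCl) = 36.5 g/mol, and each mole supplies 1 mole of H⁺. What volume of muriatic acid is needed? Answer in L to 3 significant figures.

(a) 671 g; (b) 49.4 L

(a) Chlorine deficit: 3.2 − 0.6 = 2.6 ppm = 2.6 mg/L as Cl₂.
(a) Cl₂ equivalent needed: 2.6 mg/L × 230,000 L = 598,000 mg = 598 g.
(a) Product at 89.1% available chlorine: 598 / 0.891 = 671.2 g.

(b) Volume: 70,300 US gal × 3.785 L/gal = 266,086 L.
(b) Alkalinity to neutralize: (169 − 107) = 62 mg/L as CaCO₃ × 266,086 L = 16,500 g as CaCO₃.
(b) Equivalents of H⁺ required: 16,500 ÷ 50 g/eq = 329.9 eq = 329.9 mol HCl.
(b) Mass of HCl: 329.9 × 36.5 = 12,040 g.
(b) Mass of 21.2% solution: 12,040 / 0.212 = 56,810 g.
(b) Volume: 56,810 g ÷ 1.15 g/mL = 49,400 mL.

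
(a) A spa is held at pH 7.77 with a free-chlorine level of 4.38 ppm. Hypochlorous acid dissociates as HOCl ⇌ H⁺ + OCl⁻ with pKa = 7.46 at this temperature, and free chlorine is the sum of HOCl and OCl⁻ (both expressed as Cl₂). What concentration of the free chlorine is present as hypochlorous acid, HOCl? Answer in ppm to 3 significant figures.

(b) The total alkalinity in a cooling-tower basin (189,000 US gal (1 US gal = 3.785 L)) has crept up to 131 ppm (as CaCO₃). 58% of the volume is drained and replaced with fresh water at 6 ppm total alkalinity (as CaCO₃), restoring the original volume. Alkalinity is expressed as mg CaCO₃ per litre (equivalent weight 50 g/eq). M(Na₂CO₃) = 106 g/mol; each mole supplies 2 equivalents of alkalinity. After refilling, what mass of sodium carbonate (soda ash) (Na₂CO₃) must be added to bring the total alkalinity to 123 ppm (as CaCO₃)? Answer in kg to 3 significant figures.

(a) 1.44 ppm; (b) 48.9 kg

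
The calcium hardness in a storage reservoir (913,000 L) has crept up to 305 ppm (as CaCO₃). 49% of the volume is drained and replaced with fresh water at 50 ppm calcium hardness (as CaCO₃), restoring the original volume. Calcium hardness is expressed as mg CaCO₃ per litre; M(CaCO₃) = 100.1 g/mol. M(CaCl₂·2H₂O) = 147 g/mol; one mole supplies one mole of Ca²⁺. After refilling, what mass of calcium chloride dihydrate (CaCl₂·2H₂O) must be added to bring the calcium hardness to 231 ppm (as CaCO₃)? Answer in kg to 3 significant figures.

68.3 kg

After draining 49% and refilling: 305 × 0.51 + 50 × 0.49 = 180.05 ppm.
Deficit to target: 231 − 180.05 = 50.95 mg/L.
As CaCO₃: 50.95 mg/L × 913,000 L = 46,520 g; ÷ 100.1 = 464.7 mol Ca²⁺.
Mass: 464.7 × 147 = 68,310 g.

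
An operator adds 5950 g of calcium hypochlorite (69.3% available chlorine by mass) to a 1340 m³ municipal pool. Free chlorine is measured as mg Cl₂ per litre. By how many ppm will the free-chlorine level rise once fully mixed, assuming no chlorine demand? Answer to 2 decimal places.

Volume: 1340 m³ = 1,340,000 L.
Available chlorine delivered: 5950 g × 0.693 = 4123 g as Cl₂.
Concentration rise: 4123 g / 1,340,000 L = 3.077 mg/L = 3.08 ppm.

3.08 ppm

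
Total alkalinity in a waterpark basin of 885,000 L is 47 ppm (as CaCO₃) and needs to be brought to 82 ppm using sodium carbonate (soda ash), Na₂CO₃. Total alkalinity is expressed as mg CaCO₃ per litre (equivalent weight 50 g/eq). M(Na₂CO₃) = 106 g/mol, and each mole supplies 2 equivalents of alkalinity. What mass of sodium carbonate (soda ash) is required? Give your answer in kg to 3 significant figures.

32.8 kg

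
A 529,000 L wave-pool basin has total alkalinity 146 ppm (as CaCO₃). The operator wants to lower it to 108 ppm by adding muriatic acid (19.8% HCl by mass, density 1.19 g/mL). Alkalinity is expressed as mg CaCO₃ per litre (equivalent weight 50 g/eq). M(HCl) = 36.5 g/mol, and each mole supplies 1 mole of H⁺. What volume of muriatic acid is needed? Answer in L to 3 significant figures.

Alkalinity to neutralize: (146 − 108) = 38 mg/L as CaCO₃ × 529,000 L = 20,100 g as CaCO₃.
Equivalents of H⁺ required: 20,100 ÷ 50 g/eq = 402 eq = 402 mol HCl.
Mass of HCl: 402 × 36.5 = 14,670 g.
Mass of 19.8% solution: 14,670 / 0.198 = 74,110 g.
Volume: 74,110 g ÷ 1.19 g/mL = 62,280 mL.

62.3 L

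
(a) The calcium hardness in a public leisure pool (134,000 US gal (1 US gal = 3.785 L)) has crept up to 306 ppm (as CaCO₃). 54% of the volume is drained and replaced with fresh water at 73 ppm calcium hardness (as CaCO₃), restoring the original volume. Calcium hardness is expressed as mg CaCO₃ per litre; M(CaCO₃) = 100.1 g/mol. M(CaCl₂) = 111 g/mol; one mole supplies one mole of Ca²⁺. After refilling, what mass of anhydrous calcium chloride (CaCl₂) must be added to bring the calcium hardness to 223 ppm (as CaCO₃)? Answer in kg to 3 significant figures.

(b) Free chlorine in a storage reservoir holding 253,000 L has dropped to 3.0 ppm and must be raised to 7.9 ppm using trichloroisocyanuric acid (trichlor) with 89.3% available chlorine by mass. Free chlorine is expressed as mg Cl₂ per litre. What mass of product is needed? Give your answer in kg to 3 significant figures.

(a) 24.1 kg; (b) 1.39 kg

(a) Volume: 134,000 US gal × 3.785 L/gal = 507,190 L.
(a) After draining 54% and refilling: 306 × 0.46 + 73 × 0.54 = 180.18 ppm.
(a) Deficit to target: 223 − 180.18 = 42.82 mg/L.
(a) As CaCO₃: 42.82 mg/L × 507,190 L = 21,720 g; ÷ 100.1 = 217 mol Ca²⁺.
(a) Mass: 217 × 111 = 24,080 g.

(b) Chlorine deficit: 7.9 − 3.0 = 4.9 ppm = 4.9 mg/L as Cl₂.
(b) Cl₂ equivalent needed: 4.9 mg/L × 253,000 L = 1,240,000 mg = 1240 g.
(b) Product at 89.3% available chlorine: 1240 / 0.893 = 1388 g.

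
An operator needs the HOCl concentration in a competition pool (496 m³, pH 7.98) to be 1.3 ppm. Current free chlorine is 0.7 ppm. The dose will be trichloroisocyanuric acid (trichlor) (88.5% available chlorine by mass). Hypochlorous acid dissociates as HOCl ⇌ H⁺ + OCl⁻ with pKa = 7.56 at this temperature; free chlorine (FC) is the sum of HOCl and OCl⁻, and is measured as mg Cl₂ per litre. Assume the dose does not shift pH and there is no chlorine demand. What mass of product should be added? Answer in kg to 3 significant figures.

2.25 kg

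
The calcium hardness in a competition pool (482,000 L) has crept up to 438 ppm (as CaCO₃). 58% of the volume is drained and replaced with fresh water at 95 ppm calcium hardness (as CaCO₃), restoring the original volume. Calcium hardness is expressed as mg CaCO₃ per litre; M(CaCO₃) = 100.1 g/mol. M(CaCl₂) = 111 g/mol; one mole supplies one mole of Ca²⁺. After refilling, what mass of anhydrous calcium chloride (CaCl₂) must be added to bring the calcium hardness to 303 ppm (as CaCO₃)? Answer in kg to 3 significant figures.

After draining 58% and refilling: 438 × 0.42 + 95 × 0.58 = 239.06 ppm.
Deficit to target: 303 − 239.06 = 63.94 mg/L.
As CaCO₃: 63.94 mg/L × 482,000 L = 30,820 g; ÷ 100.1 = 307.9 mol Ca²⁺.
Mass: 307.9 × 111 = 34,180 g.

34.2 kg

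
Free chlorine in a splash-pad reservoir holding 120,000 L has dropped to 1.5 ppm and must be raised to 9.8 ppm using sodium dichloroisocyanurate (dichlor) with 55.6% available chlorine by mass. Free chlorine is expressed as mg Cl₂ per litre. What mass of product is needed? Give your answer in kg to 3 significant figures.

1.79 kg

Chlorine deficit: 9.8 − 1.5 = 8.3 ppm = 8.3 mg/L as Cl₂.
Cl₂ equivalent needed: 8.3 mg/L × 120,000 L = 996,000 mg = 996 g.
Product at 55.6% available chlorine: 996 / 0.556 = 1791 g.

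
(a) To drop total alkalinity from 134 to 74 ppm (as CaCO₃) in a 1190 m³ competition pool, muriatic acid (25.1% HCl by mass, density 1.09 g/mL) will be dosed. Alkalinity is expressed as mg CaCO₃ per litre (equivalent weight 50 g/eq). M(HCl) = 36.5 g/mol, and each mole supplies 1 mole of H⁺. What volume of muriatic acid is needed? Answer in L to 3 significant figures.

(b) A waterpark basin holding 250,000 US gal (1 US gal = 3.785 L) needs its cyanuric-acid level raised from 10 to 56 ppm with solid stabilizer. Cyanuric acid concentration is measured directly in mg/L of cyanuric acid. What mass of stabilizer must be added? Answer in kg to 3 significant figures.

(a) 191 L; (b) 43.5 kg

(a) Volume: 1190 m³ = 1,190,000 L.
(a) Alkalinity to neutralize: (134 − 74) = 60 mg/L as CaCO₃ × 1,190,000 L = 71,400 g as CaCO₃.
(a) Equivalents of H⁺ required: 71,400 ÷ 50 g/eq = 1428 eq = 1428 mol HCl.
(a) Mass of HCl: 1428 × 36.5 = 52,120 g.
(a) Mass of 25.1% solution: 52,120 / 0.251 = 207,700 g.
(a) Volume: 207,700 g ÷ 1.09 g/mL = 190,500 mL.

(b) Volume: 250,000 US gal × 3.785 L/gal = 946,250 L.
(b) CYA to add: (56 − 10) = 46 mg/L × 946,250 L = 43,530 g cyanuric acid.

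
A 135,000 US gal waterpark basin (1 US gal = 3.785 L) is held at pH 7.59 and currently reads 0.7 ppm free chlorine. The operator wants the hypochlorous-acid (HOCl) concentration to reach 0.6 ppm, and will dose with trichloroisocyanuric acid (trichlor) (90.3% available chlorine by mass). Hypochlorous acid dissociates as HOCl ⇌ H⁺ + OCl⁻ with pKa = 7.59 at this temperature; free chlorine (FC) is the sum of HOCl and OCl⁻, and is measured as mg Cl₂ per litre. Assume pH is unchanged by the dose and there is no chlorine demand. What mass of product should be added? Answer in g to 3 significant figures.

Volume: 135,000 US gal × 3.785 L/gal = 510,975 L.
[OCl⁻]/[HOCl] = 10^(pH − pKa) = 10^(7.59 − 7.59) = 1; fraction as HOCl = 1/(1 + 1) = 0.5.
Free chlorine required for 0.6 ppm HOCl: 0.6 / 0.5 = 1.2 ppm.
FC to add: 1.2 − 0.7 = 0.5 mg/L as Cl₂.
Cl₂ equivalent: 0.5 mg/L × 510,975 L = 255.5 g.
Product at 90.3% available Cl: 255.5 / 0.903 = 282.9 g.

283 g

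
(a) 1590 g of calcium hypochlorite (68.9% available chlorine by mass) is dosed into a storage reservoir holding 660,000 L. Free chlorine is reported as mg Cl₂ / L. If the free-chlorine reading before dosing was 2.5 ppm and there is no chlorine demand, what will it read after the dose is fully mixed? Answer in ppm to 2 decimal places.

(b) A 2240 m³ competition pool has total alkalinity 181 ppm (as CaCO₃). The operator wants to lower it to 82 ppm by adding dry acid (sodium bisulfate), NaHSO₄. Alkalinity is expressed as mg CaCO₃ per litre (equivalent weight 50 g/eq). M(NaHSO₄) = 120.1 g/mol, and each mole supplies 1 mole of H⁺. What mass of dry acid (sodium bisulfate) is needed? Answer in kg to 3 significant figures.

(a) Available chlorine delivered: 1590 g × 0.689 = 1096 g as Cl₂.
(a) Concentration rise: 1096 g / 660,000 L = 1.66 mg/L = 1.66 ppm.
(a) Final FC: 2.5 + 1.66 = 4.16 ppm.

(b) Volume: 2240 m³ = 2,240,000 L.
(b) Alkalinity to neutralize: (181 − 82) = 99 mg/L as CaCO₃ × 2,240,000 L = 221,800 g as CaCO₃.
(b) Equivalents of H⁺ required: 221,800 ÷ 50 g/eq = 4435 eq = 4435 mol NaHSO₄.
(b) Mass of NaHSO₄: 4435 × 120.1 = 532,700 g.

(a) 4.16 ppm; (b) 533 kg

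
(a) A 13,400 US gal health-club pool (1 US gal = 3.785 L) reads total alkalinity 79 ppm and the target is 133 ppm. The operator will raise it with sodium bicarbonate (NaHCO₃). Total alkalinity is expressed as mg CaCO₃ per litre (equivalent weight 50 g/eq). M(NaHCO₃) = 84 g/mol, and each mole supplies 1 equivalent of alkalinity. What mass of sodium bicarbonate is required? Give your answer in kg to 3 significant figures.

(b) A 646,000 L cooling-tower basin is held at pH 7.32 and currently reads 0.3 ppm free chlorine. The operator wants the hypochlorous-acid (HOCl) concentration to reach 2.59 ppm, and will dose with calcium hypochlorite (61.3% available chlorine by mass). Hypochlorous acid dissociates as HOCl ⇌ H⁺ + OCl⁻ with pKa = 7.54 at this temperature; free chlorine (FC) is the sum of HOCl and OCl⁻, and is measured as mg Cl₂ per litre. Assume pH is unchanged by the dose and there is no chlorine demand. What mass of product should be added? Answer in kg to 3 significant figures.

(a) 4.60 kg; (b) 4.06 kg

(a) Volume: 13,400 US gal × 3.785 L/gal = 50,719 L.
(a) Alkalinity to add: (133 − 79) = 54 mg/L as CaCO₃ × 50,719 L = 2739 g as CaCO₃.
(a) Equivalents: 2739 g ÷ 50 g/eq = 54.78 eq.
(a) NaHCO₃ supplies 1 eq per mole → 54.78 mol.
(a) Mass: 54.78 mol × 84 g/mol = 4601 g.

(b) [OCl⁻]/[HOCl] = 10^(pH − pKa) = 10^(7.32 − 7.54) = 0.6026; fraction as HOCl = 1/(1 + 0.6026) = 0.624.
(b) Free chlorine required for 2.59 ppm HOCl: 2.59 / 0.624 = 4.151 ppm.
(b) FC to add: 4.151 − 0.3 = 3.851 mg/L as Cl₂.
(b) Cl₂ equivalent: 3.851 mg/L × 646,000 L = 2488 g.
(b) Product at 61.3% available Cl: 2488 / 0.613 = 4058 g.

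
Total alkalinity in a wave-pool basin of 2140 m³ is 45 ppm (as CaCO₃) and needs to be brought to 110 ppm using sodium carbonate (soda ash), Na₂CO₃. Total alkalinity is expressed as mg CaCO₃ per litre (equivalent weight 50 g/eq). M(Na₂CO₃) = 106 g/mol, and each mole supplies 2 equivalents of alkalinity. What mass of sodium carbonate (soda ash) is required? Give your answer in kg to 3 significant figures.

Volume: 2140 m³ = 2,140,000 L.
Alkalinity to add: (110 − 45) = 65 mg/L as CaCO₃ × 2,140,000 L = 139,100 g as CaCO₃.
Equivalents: 139,100 g ÷ 50 g/eq = 2782 eq.
Each mole of Na₂CO₃ supplies 2 eq, so 2782 / 2 = 1391 mol.
Mass: 1391 mol × 106 g/mol = 147,400 g.

147 kg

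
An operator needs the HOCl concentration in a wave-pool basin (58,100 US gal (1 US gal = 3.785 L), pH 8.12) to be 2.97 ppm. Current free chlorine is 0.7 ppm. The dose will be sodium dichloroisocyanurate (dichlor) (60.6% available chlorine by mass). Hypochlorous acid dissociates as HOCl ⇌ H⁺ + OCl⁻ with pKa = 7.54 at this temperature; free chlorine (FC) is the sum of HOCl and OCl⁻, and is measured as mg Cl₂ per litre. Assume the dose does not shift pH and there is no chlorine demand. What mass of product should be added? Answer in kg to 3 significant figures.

4.92 kg

Volume: 58,100 US gal × 3.785 L/gal = 219,908 L.
[OCl⁻]/[HOCl] = 10^(pH − pKa) = 10^(8.12 − 7.54) = 3.802; fraction as HOCl = 1/(1 + 3.802) = 0.2083.
Free chlorine required for 2.97 ppm HOCl: 2.97 / 0.2083 = 14.26 ppm.
FC to add: 14.26 − 0.7 = 13.56 mg/L as Cl₂.
Cl₂ equivalent: 13.56 mg/L × 219,908 L = 2982 g.
Product at 60.6% available Cl: 2982 / 0.606 = 4921 g.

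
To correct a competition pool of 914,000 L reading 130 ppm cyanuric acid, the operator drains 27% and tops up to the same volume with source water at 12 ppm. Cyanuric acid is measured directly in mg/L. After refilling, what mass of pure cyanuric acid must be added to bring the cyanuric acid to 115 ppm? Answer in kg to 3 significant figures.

15.4 kg

After draining 27% and refilling: 130 × 0.73 + 12 × 0.27 = 98.14 ppm.
Deficit to target: 115 − 98.14 = 16.86 mg/L.
Mass: 16.86 mg/L × 914,000 L = 15,410 g cyanuric acid.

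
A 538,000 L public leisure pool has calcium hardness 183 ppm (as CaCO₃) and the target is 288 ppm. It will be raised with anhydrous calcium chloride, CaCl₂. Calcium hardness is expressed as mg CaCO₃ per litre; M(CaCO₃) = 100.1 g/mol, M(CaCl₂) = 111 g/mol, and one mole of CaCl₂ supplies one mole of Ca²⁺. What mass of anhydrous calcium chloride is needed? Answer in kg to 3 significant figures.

62.6 kg

Hardness to add: (288 − 183) = 105 mg/L as CaCO₃ × 538,000 L = 56,490 g as CaCO₃.
Moles of Ca²⁺ (1 mol Ca²⁺ ≡ 1 mol CaCO₃): 56,490 / 100.1 g/mol = 564.3 mol.
Mass of CaCl₂: 564.3 × 111 = 62,640 g.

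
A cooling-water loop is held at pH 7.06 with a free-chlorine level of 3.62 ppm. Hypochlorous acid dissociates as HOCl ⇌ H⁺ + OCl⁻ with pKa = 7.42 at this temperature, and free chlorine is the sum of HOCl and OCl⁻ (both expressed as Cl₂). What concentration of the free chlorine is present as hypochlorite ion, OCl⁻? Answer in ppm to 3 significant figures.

1.10 ppm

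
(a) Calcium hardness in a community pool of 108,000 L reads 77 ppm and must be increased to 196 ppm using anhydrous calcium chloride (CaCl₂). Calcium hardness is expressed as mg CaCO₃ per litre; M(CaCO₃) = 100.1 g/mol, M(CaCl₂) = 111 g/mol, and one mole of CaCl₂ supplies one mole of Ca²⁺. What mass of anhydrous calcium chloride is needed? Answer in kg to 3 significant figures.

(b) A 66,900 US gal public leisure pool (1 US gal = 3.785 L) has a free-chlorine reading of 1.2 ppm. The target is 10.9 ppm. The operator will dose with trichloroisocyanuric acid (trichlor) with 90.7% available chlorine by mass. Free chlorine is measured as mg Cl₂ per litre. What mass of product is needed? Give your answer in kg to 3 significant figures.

(a) Hardness to add: (196 − 77) = 119 mg/L as CaCO₃ × 108,000 L = 12,850 g as CaCO₃.
(a) Moles of Ca²⁺ (1 mol Ca²⁺ ≡ 1 mol CaCO₃): 12,850 / 100.1 g/mol = 128.4 mol.
(a) Mass of CaCl₂: 128.4 × 111 = 14,250 g.

(b) Volume: 66,900 US gal × 3.785 L/gal = 253,216 L.
(b) Chlorine deficit: 10.9 − 1.2 = 9.7 ppm = 9.7 mg/L as Cl₂.
(b) Cl₂ equivalent needed: 9.7 mg/L × 253,216 L = 2,456,000 mg = 2456 g.
(b) Product at 90.7% available chlorine: 2456 / 0.907 = 2708 g.

(a) 14.3 kg; (b) 2.71 kg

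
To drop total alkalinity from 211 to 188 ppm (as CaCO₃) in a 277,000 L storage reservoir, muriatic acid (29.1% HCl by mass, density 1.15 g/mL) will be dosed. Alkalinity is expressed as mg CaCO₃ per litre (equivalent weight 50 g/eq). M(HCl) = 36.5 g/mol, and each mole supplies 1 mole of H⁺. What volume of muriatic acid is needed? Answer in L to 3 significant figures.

13.9 L

Alkalinity to neutralize: (211 − 188) = 23 mg/L as CaCO₃ × 277,000 L = 6371 g as CaCO₃.
Equivalents of H⁺ required: 6371 ÷ 50 g/eq = 127.4 eq = 127.4 mol HCl.
Mass of HCl: 127.4 × 36.5 = 4651 g.
Mass of 29.1% solution: 4651 / 0.291 = 15,980 g.
Volume: 15,980 g ÷ 1.15 g/mL = 13,900 mL.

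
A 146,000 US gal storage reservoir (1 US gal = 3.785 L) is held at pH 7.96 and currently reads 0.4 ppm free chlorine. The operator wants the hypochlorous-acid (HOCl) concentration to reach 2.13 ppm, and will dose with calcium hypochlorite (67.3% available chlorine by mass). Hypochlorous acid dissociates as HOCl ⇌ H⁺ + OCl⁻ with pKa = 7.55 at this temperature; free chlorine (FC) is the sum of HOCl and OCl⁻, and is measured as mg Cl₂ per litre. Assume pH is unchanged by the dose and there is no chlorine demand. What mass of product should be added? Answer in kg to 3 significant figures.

Volume: 146,000 US gal × 3.785 L/gal = 552,610 L.
[OCl⁻]/[HOCl] = 10^(pH − pKa) = 10^(7.96 − 7.55) = 2.57; fraction as HOCl = 1/(1 + 2.57) = 0.2801.
Free chlorine required for 2.13 ppm HOCl: 2.13 / 0.2801 = 7.605 ppm.
FC to add: 7.605 − 0.4 = 7.205 mg/L as Cl₂.
Cl₂ equivalent: 7.205 mg/L × 552,610 L = 3982 g.
Product at 67.3% available Cl: 3982 / 0.673 = 5916 g.

5.92 kg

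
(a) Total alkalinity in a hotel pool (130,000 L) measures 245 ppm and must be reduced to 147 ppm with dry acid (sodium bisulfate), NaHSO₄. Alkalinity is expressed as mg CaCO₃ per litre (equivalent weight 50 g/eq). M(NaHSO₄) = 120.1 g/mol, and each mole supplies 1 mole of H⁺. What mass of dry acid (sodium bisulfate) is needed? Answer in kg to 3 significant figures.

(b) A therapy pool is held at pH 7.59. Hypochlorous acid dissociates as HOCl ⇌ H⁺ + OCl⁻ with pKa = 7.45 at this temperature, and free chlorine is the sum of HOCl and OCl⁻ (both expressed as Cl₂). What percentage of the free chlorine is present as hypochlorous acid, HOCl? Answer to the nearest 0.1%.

(a) Alkalinity to neutralize: (245 − 147) = 98 mg/L as CaCO₃ × 130,000 L = 12,740 g as CaCO₃.
(a) Equivalents of H⁺ required: 12,740 ÷ 50 g/eq = 254.8 eq = 254.8 mol NaHSO₄.
(a) Mass of NaHSO₄: 254.8 × 120.1 = 30,600 g.

(b) [OCl⁻]/[HOCl] = 10^(pH − pKa) = 10^(7.59 − 7.45) = 10^0.14 = 1.38.
(b) Fraction as HOCl = 1 / (1 + 1.38) = 0.4201.

(a) 30.6 kg; (b) 42.0%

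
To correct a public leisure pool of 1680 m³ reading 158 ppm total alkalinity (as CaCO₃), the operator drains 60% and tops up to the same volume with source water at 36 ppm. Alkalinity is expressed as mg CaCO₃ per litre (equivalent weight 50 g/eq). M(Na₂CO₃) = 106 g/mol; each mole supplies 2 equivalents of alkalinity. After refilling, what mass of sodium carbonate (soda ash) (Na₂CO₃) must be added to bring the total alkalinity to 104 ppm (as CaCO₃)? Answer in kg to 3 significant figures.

Volume: 1680 m³ = 1,680,000 L.
After draining 60% and refilling: 158 × 0.40 + 36 × 0.60 = 84.8 ppm.
Deficit to target: 104 − 84.8 = 19.2 mg/L.
As CaCO₃: 19.2 mg/L × 1,680,000 L = 32,260 g; ÷ 50 g/eq ÷ 2 = 322.6 mol Na₂CO₃.
Mass: 322.6 × 106 = 34,190 g.

34.2 kg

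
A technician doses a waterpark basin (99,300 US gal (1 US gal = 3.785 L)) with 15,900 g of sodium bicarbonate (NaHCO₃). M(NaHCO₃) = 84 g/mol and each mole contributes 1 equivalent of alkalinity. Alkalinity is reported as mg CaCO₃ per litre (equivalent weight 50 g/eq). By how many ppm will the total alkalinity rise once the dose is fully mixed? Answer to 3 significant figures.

Volume: 99,300 US gal × 3.785 L/gal = 375,850 L.
Moles of NaHCO₃: 15,900 g ÷ 84 g/mol = 189.3 mol → 189.3 eq of alkalinity.
As CaCO₃: 189.3 eq × 50 g/eq = 9464 g.
Rise: 9464 g / 375,850 L × 1000 = 25.18 mg/L.

25.2 ppm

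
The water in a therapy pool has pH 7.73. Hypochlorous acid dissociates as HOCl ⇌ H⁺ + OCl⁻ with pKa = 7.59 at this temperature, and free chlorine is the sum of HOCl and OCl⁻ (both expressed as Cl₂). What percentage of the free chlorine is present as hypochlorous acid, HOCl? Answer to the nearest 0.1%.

42.0%

[OCl⁻]/[HOCl] = 10^(pH − pKa) = 10^(7.73 − 7.59) = 10^0.14 = 1.38.
Fraction as HOCl = 1 / (1 + 1.38) = 0.4201.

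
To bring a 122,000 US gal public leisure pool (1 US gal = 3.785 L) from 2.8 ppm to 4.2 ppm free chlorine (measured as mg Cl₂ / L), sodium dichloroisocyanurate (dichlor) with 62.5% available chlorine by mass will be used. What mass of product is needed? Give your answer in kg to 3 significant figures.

Volume: 122,000 US gal × 3.785 L/gal = 461,770 L.
Chlorine deficit: 4.2 − 2.8 = 1.4 ppm = 1.4 mg/L as Cl₂.
Cl₂ equivalent needed: 1.4 mg/L × 461,770 L = 646,500 mg = 646.5 g.
Product at 62.5% available chlorine: 646.5 / 0.625 = 1034 g.

1.03 kg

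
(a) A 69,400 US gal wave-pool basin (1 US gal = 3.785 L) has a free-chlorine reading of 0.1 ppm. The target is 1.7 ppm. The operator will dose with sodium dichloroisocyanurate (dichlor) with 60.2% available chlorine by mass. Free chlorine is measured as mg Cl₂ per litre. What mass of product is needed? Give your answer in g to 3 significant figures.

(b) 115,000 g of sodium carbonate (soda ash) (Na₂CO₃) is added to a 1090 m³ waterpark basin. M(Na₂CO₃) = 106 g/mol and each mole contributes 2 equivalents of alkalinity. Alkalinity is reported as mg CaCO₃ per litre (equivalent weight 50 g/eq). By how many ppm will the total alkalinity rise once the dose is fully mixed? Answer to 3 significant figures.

(a) 698 g; (b) 99.5 ppm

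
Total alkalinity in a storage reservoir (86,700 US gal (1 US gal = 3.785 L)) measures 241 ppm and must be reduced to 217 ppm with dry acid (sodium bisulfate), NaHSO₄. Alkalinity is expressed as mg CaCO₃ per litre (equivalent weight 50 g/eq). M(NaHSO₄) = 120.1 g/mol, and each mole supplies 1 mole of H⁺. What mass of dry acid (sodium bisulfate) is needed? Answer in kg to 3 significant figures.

18.9 kg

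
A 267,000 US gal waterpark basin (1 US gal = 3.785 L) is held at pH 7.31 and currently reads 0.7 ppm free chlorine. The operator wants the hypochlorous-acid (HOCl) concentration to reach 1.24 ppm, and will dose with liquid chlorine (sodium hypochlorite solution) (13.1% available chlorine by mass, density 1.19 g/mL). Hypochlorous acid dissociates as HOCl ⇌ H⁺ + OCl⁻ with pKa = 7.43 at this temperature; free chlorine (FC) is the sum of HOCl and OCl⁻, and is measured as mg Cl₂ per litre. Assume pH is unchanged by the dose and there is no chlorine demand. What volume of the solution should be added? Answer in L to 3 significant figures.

9.60 L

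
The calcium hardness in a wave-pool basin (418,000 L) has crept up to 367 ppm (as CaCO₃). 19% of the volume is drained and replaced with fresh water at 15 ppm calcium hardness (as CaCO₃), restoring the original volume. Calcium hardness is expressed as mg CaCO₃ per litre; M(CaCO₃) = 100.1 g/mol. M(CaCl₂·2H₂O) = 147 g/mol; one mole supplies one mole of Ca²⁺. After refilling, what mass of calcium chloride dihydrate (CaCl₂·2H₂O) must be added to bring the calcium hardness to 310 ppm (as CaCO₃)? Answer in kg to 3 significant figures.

After draining 19% and refilling: 367 × 0.81 + 15 × 0.19 = 300.12 ppm.
Deficit to target: 310 − 300.12 = 9.88 mg/L.
As CaCO₃: 9.88 mg/L × 418,000 L = 4130 g; ÷ 100.1 = 41.26 mol Ca²⁺.
Mass: 41.26 × 147 = 6065 g.

6.06 kg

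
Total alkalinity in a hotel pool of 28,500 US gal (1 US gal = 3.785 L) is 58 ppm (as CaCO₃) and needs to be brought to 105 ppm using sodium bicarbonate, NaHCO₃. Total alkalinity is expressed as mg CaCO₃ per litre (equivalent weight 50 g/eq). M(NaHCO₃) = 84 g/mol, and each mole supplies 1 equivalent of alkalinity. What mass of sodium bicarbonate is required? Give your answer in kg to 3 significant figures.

Volume: 28,500 US gal × 3.785 L/gal = 107,872 L.
Alkalinity to add: (105 − 58) = 47 mg/L as CaCO₃ × 107,872 L = 5070 g as CaCO₃.
Equivalents: 5070 g ÷ 50 g/eq = 101.4 eq.
NaHCO₃ supplies 1 eq per mole → 101.4 mol.
Mass: 101.4 mol × 84 g/mol = 8518 g.

8.52 kg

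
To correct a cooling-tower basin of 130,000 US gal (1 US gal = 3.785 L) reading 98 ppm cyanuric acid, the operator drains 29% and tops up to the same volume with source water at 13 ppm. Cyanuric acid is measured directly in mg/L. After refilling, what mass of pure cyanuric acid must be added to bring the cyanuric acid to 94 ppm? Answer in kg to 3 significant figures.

Volume: 130,000 US gal × 3.785 L/gal = 492,050 L.
After draining 29% and refilling: 98 × 0.71 + 13 × 0.29 = 73.35 ppm.
Deficit to target: 94 − 73.35 = 20.65 mg/L.
Mass: 20.65 mg/L × 492,050 L = 10,160 g cyanuric acid.

10.2 kg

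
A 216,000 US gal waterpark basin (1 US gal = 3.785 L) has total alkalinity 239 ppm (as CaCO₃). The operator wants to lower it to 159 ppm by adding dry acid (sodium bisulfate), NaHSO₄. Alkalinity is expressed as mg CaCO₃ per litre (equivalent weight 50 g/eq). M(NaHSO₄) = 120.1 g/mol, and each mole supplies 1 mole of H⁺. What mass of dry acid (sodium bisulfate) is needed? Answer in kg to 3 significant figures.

Volume: 216,000 US gal × 3.785 L/gal = 817,560 L.
Alkalinity to neutralize: (239 − 159) = 80 mg/L as CaCO₃ × 817,560 L = 65,400 g as CaCO₃.
Equivalents of H⁺ required: 65,400 ÷ 50 g/eq = 1308 eq = 1308 mol NaHSO₄.
Mass of NaHSO₄: 1308 × 120.1 = 157,100 g.

157 kg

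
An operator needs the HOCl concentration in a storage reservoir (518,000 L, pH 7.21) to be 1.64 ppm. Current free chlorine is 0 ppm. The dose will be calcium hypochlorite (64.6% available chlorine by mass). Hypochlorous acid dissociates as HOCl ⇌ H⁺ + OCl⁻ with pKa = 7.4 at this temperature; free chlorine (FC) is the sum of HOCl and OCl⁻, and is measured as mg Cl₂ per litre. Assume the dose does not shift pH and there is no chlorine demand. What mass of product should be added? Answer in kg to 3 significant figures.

2.16 kg

[OCl⁻]/[HOCl] = 10^(pH − pKa) = 10^(7.21 − 7.4) = 0.6457; fraction as HOCl = 1/(1 + 0.6457) = 0.6077.
Free chlorine required for 1.64 ppm HOCl: 1.64 / 0.6077 = 2.699 ppm.
FC to add: 2.699 − 0 = 2.699 mg/L as Cl₂.
Cl₂ equivalent: 2.699 mg/L × 518,000 L = 1398 g.
Product at 64.6% available Cl: 1398 / 0.646 = 2164 g.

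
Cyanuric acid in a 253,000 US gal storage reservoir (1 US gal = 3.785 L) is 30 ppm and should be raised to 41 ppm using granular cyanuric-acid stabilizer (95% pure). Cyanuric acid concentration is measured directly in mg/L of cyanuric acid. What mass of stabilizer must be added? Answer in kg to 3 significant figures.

11.1 kg

Volume: 253,000 US gal × 3.785 L/gal = 957,605 L.
CYA to add: (41 − 30) = 11 mg/L × 957,605 L = 10,530 g cyanuric acid.
At 95% purity: 10,530 / 0.95 = 11,090 g product.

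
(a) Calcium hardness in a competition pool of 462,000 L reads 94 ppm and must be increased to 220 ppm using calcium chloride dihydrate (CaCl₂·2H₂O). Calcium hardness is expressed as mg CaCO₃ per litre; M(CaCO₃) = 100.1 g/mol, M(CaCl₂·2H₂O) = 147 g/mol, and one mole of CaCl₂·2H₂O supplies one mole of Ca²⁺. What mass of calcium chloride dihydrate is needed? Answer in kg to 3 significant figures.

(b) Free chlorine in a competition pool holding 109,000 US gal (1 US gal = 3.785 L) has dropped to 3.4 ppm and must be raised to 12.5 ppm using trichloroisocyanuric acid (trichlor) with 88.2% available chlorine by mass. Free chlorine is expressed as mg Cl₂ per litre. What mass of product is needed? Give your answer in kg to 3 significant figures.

(a) Hardness to add: (220 − 94) = 126 mg/L as CaCO₃ × 462,000 L = 58,210 g as CaCO₃.
(a) Moles of Ca²⁺ (1 mol Ca²⁺ ≡ 1 mol CaCO₃): 58,210 / 100.1 g/mol = 581.5 mol.
(a) Mass of CaCl₂·2H₂O: 581.5 × 147 = 85,490 g.

(b) Volume: 109,000 US gal × 3.785 L/gal = 412,565 L.
(b) Chlorine deficit: 12.5 − 3.4 = 9.1 ppm = 9.1 mg/L as Cl₂.
(b) Cl₂ equivalent needed: 9.1 mg/L × 412,565 L = 3,754,000 mg = 3754 g.
(b) Product at 88.2% available chlorine: 3754 / 0.882 = 4257 g.

(a) 85.5 kg; (b) 4.26 kg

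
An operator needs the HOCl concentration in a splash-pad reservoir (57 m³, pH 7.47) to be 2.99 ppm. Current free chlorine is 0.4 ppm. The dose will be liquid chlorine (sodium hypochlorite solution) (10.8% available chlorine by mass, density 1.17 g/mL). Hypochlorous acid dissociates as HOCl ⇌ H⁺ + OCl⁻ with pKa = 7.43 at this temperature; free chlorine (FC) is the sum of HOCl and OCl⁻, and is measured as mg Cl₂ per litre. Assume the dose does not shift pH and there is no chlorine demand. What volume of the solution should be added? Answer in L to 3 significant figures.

Volume: 57 m³ = 57,000 L.
[OCl⁻]/[HOCl] = 10^(pH − pKa) = 10^(7.47 − 7.43) = 1.096; fraction as HOCl = 1/(1 + 1.096) = 0.477.
Free chlorine required for 2.99 ppm HOCl: 2.99 / 0.477 = 6.268 ppm.
FC to add: 6.268 − 0.4 = 5.868 mg/L as Cl₂.
Cl₂ equivalent: 5.868 mg/L × 57,000 L = 334.5 g.
Product at 10.8% available Cl: 334.5 / 0.108 = 3097 g.
Volume: 3097 g ÷ 1.17 g/mL = 2647 mL.

2.65 L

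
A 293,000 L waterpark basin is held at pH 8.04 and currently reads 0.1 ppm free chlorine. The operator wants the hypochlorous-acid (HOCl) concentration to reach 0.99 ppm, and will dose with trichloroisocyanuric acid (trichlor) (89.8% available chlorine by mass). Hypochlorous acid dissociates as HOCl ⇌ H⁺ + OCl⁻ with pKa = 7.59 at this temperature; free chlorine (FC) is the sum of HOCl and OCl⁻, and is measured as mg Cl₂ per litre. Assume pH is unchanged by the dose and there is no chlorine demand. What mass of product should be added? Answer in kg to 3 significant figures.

1.20 kg

[OCl⁻]/[HOCl] = 10^(pH − pKa) = 10^(8.04 − 7.59) = 2.818; fraction as HOCl = 1/(1 + 2.818) = 0.2619.
Free chlorine required for 0.99 ppm HOCl: 0.99 / 0.2619 = 3.78 ppm.
FC to add: 3.78 − 0.1 = 3.68 mg/L as Cl₂.
Cl₂ equivalent: 3.68 mg/L × 293,000 L = 1078 g.
Product at 89.8% available Cl: 1078 / 0.898 = 1201 g.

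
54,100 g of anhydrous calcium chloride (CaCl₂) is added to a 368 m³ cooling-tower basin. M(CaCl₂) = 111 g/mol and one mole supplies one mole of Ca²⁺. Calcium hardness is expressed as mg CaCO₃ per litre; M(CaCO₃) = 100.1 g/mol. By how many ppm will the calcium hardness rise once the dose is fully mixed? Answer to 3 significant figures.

133 ppm

Volume: 368 m³ = 368,000 L.
Moles of Ca²⁺: 54,100 g ÷ 111 g/mol = 487.4 mol.
As CaCO₃: 487.4 mol × 100.1 g/mol = 48,790 g.
Rise: 48,790 g / 368,000 L × 1000 = 132.6 mg/L.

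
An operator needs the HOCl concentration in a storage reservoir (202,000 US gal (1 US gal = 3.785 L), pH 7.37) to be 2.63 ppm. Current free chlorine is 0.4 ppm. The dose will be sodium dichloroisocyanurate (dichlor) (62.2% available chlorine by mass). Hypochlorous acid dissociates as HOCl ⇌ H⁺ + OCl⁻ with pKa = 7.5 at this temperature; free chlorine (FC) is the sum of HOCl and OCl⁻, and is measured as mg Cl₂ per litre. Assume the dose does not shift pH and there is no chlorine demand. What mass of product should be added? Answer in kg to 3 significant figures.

Volume: 202,000 US gal × 3.785 L/gal = 764,570 L.
[OCl⁻]/[HOCl] = 10^(pH − pKa) = 10^(7.37 − 7.5) = 0.7413; fraction as HOCl = 1/(1 + 0.7413) = 0.5743.
Free chlorine required for 2.63 ppm HOCl: 2.63 / 0.5743 = 4.58 ppm.
FC to add: 4.58 − 0.4 = 4.18 mg/L as Cl₂.
Cl₂ equivalent: 4.18 mg/L × 764,570 L = 3196 g.
Product at 62.2% available Cl: 3196 / 0.622 = 5138 g.

5.14 kg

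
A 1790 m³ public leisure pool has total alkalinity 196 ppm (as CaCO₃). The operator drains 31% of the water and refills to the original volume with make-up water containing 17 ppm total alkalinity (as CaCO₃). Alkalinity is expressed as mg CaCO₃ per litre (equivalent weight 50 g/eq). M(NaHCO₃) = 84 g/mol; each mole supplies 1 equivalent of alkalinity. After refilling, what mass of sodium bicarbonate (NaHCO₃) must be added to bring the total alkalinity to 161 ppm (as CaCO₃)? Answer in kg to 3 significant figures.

Volume: 1790 m³ = 1,790,000 L.
After draining 31% and refilling: 196 × 0.69 + 17 × 0.31 = 140.51 ppm.
Deficit to target: 161 − 140.51 = 20.49 mg/L.
As CaCO₃: 20.49 mg/L × 1,790,000 L = 36,680 g; ÷ 50 g/eq ÷ 1 = 733.5 mol NaHCO₃.
Mass: 733.5 × 84 = 61,620 g.

61.6 kg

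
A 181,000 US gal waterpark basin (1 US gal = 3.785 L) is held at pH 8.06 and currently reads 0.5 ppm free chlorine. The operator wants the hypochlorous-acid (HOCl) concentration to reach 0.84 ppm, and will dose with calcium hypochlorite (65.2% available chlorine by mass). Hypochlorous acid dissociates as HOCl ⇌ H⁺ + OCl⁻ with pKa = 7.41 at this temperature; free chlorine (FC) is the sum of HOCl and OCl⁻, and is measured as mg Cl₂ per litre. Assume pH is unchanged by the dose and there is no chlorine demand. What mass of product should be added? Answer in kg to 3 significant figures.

Volume: 181,000 US gal × 3.785 L/gal = 685,085 L.
[OCl⁻]/[HOCl] = 10^(pH − pKa) = 10^(8.06 − 7.41) = 4.467; fraction as HOCl = 1/(1 + 4.467) = 0.1829.
Free chlorine required for 0.84 ppm HOCl: 0.84 / 0.1829 = 4.592 ppm.
FC to add: 4.592 − 0.5 = 4.092 mg/L as Cl₂.
Cl₂ equivalent: 4.092 mg/L × 685,085 L = 2803 g.
Product at 65.2% available Cl: 2803 / 0.652 = 4300 g.

4.30 kg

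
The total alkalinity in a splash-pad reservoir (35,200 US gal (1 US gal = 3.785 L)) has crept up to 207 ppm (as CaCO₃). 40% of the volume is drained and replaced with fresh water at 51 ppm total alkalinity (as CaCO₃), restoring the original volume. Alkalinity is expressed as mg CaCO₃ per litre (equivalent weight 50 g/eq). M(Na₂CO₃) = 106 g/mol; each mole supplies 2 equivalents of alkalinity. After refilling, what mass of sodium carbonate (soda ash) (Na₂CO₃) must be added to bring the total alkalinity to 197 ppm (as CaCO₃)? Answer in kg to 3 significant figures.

7.40 kg

Volume: 35,200 US gal × 3.785 L/gal = 133,232 L.
After draining 40% and refilling: 207 × 0.60 + 51 × 0.40 = 144.6 ppm.
Deficit to target: 197 − 144.6 = 52.4 mg/L.
As CaCO₃: 52.4 mg/L × 133,232 L = 6981 g; ÷ 50 g/eq ÷ 2 = 69.81 mol Na₂CO₃.
Mass: 69.81 × 106 = 7400 g.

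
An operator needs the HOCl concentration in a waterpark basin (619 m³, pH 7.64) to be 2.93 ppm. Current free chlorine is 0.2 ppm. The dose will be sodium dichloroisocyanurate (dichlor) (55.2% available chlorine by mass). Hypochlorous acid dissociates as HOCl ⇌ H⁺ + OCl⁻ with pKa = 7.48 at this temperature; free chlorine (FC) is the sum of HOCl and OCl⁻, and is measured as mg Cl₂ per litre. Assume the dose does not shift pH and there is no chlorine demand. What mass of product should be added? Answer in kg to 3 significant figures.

Volume: 619 m³ = 619,000 L.
[OCl⁻]/[HOCl] = 10^(pH − pKa) = 10^(7.64 − 7.48) = 1.445; fraction as HOCl = 1/(1 + 1.445) = 0.4089.
Free chlorine required for 2.93 ppm HOCl: 2.93 / 0.4089 = 7.165 ppm.
FC to add: 7.165 − 0.2 = 6.965 mg/L as Cl₂.
Cl₂ equivalent: 6.965 mg/L × 619,000 L = 4311 g.
Product at 55.2% available Cl: 4311 / 0.552 = 7811 g.

7.81 kg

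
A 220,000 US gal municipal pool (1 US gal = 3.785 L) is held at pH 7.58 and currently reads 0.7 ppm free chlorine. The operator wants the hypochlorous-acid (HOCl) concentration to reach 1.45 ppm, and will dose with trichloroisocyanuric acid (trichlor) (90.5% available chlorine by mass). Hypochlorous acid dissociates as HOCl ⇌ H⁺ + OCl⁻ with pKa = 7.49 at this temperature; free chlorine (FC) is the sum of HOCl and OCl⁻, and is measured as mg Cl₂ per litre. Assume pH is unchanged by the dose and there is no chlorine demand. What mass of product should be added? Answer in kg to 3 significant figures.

2.33 kg

Volume: 220,000 US gal × 3.785 L/gal = 832,700 L.
[OCl⁻]/[HOCl] = 10^(pH − pKa) = 10^(7.58 − 7.49) = 1.23; fraction as HOCl = 1/(1 + 1.23) = 0.4484.
Free chlorine required for 1.45 ppm HOCl: 1.45 / 0.4484 = 3.234 ppm.
FC to add: 3.234 − 0.7 = 2.534 mg/L as Cl₂.
Cl₂ equivalent: 2.534 mg/L × 832,700 L = 2110 g.
Product at 90.5% available Cl: 2110 / 0.905 = 2331 g.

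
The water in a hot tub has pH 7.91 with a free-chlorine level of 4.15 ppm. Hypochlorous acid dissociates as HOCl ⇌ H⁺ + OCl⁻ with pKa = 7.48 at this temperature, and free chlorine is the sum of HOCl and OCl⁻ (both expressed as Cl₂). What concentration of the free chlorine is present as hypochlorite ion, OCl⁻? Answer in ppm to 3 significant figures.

3.03 ppm

[OCl⁻]/[HOCl] = 10^(pH − pKa) = 10^(7.91 − 7.48) = 10^0.43 = 2.692.
Fraction as HOCl = 1 / (1 + 2.692) = 0.2709.
OCl⁻ = (1 − 0.2709) × 4.15 ppm = 3.026 ppm.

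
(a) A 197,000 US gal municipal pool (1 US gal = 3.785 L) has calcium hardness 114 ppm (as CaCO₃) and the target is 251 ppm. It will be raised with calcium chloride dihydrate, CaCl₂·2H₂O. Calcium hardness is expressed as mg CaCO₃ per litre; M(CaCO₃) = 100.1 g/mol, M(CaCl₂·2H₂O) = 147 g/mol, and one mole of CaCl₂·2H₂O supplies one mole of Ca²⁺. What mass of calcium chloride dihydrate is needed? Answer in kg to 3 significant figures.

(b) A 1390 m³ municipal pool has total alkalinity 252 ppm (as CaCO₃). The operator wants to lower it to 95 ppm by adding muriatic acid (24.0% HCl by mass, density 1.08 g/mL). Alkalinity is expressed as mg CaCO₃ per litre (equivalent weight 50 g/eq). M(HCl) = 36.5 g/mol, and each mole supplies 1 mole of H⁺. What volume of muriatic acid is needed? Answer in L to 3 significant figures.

(a) Volume: 197,000 US gal × 3.785 L/gal = 745,645 L.
(a) Hardness to add: (251 − 114) = 137 mg/L as CaCO₃ × 745,645 L = 102,200 g as CaCO₃.
(a) Moles of Ca²⁺ (1 mol Ca²⁺ ≡ 1 mol CaCO₃): 102,200 / 100.1 g/mol = 1021 mol.
(a) Mass of CaCl₂·2H₂O: 1021 × 147 = 150,000 g.

(b) Volume: 1390 m³ = 1,390,000 L.
(b) Alkalinity to neutralize: (252 − 95) = 157 mg/L as CaCO₃ × 1,390,000 L = 218,200 g as CaCO₃.
(b) Equivalents of H⁺ required: 218,200 ÷ 50 g/eq = 4365 eq = 4365 mol HCl.
(b) Mass of HCl: 4365 × 36.5 = 159,300 g.
(b) Mass of 24.0% solution: 159,300 / 0.24 = 663,800 g.
(b) Volume: 663,800 g ÷ 1.08 g/mL = 614,600 mL.

(a) 150 kg; (b) 615 L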